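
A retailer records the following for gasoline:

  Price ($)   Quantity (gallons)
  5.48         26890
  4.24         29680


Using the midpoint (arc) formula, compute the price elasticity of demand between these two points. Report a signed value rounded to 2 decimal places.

-0.39

%ΔQ = (29680 − 26890) / [(26890 + 29680)/2] = 2790/28285 = 0.098638…
%ΔP = (4.24 − 5.48) / [(5.48 + 4.24)/2] = -1.24/4.86 = -0.255144…
Arc Ed = %ΔQ / %ΔP = (2790/28285) / (-1.24/4.86) = -0.3866…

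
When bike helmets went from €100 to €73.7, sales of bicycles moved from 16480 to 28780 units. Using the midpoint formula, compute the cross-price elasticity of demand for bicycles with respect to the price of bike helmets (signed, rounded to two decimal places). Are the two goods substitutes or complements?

-1.79; complements

%ΔQ_{bicycles} = (28780 − 16480)/avg = 12300/22630 = 0.543526…
%ΔP_{bike helmets} = (73.7 − 100)/avg = -26.3/86.85 = -0.302820…
E_cross = (12300/22630) / (-26.3/86.85) = -1.7948…
E_cross < 0 ⇒ the goods are complements.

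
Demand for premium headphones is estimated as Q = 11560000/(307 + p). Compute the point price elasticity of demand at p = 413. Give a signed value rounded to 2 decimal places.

dQ/dp = −11560000/(307 + p)² = -22.2994. At p = 413, Q = 16055.6.
Ed = (dQ/dp)·(p/Q) = (-22.2994) × (413/16055.6) = -0.5736…

-0.57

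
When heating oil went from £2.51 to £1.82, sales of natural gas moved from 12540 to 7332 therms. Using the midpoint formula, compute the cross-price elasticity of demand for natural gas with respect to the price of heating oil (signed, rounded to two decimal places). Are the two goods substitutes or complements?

1.64; substitutes

%ΔQ_{natural gas} = (7332 − 12540)/avg = -5208/9936 = -0.524154…
%ΔP_{heating oil} = (1.82 − 2.51)/avg = -0.69/2.165 = -0.318706…
E_cross = (-5208/9936) / (-0.69/2.165) = 1.6446…
E_cross > 0 ⇒ the goods are substitutes.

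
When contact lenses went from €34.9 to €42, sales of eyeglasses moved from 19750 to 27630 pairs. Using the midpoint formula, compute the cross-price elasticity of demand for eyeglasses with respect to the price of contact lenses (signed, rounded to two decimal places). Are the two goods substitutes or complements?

%ΔQ_{eyeglasses} = (27630 − 19750)/avg = 7880/23690 = 0.332629…
%ΔP_{contact lenses} = (42 − 34.9)/avg = 7.1/38.45 = 0.184655…
E_cross = (7880/23690) / (7.1/38.45) = 1.8013…
E_cross > 0 ⇒ the goods are substitutes.

1.80; substitutes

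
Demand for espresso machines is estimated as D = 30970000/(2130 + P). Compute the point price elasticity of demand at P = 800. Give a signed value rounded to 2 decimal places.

dD/dP = −30970000/(2130 + P)² = -3.6075. At P = 800, D = 10570.
Ed = (dD/dP)·(P/D) = (-3.6075) × (800/10570) = -0.2730…

-0.27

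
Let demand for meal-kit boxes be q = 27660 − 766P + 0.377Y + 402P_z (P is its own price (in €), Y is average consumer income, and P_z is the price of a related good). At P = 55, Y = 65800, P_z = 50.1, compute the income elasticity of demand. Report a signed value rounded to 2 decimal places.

0.81

At the given values, q = 27660 − 766(55) + 0.377(65800) + 402(50.1) = 30476.8.
∂q/∂Y = 0.377.
E = (0.377) × (65800/30476.8) = 0.8139…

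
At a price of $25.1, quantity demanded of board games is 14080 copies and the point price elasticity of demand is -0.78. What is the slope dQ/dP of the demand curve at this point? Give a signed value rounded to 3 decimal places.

-437.546

Ed = (dQ/dP)·(P/Q) ⇒ dQ/dP = Ed·Q/P = (-0.78)·14080/25.1 = -437.54581…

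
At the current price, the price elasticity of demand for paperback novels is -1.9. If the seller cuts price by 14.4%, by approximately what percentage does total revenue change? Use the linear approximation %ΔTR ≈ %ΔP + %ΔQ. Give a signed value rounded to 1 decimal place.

%ΔQ ≈ Ed × %ΔP = (-1.9) × (-14.4%) = +27.3600%
%ΔTR ≈ %ΔP + %ΔQ = (-14.4%) + (+27.3600%) = +12.9600%

+13.0%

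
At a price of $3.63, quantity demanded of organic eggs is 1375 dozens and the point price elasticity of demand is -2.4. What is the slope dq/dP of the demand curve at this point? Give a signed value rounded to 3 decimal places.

Ed = (dq/dP)·(P/q) ⇒ dq/dP = Ed·q/P = (-2.4)·1375/3.63 = -909.09090…

-909.091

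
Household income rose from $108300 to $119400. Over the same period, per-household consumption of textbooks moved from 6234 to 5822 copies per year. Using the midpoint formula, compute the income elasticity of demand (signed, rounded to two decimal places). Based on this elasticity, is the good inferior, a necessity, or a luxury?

%ΔQ = (5822 − 6234)/[( 6234 + 5822)/2] = -412/6028 = -0.068347…
%ΔIncome = (119400 − 108300)/[( 108300 + 119400)/2] = 11100/113850 = 0.097496…
E_income = (-412/6028) / (11100/113850) = -0.7010…
E_income < 0 ⇒ inferior good.

-0.70; inferior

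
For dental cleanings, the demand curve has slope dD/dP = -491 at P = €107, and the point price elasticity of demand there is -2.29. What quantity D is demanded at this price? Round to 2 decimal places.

22941.92

Ed = (dD/dP)·(P/D) ⇒ D = (dD/dP)·P/Ed = (-491)·107/(-2.29) = 22941.9213…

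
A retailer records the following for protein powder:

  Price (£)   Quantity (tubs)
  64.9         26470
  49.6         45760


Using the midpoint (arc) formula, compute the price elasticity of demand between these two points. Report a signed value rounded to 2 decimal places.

-2.00

%ΔQ = (45760 − 26470) / [(26470 + 45760)/2] = 19290/36115 = 0.534127…
%ΔP = (49.6 − 64.9) / [(64.9 + 49.6)/2] = -15.3/57.25 = -0.267248…
Arc Ed = %ΔQ / %ΔP = (19290/36115) / (-15.3/57.25) = -1.9986…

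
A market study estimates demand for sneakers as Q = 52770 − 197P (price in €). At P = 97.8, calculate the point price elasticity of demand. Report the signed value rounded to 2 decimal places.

dQ/dP = −197. At P = 97.8, Q = 52770 − 197(97.8) = 33503.4.
Ed = (dQ/dP)·(P/Q) = −197 × (97.8/33503.4) = -0.5750…

-0.58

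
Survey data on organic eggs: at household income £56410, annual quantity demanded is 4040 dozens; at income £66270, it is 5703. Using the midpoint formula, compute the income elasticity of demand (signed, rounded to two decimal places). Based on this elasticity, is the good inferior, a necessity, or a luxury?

2.12; luxury

%ΔQ = (5703 − 4040)/[( 4040 + 5703)/2] = 1663/4871.5 = 0.341373…
%ΔIncome = (66270 − 56410)/[( 56410 + 66270)/2] = 9860/61340 = 0.160743…
E_income = (1663/4871.5) / (9860/61340) = 2.1237…
E_income > 1 ⇒ normal good, luxury.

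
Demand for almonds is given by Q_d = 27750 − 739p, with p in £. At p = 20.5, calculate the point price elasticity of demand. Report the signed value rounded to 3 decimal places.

-1.202

dQ_d/dp = −739. At p = 20.5, Q_d = 27750 − 739(20.5) = 12600.5.
Ed = (dQ_d/dp)·(p/Q_d) = −739 × (20.5/12600.5) = -1.20229…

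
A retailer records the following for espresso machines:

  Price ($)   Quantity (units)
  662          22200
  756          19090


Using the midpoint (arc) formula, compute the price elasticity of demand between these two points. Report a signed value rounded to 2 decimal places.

%ΔQ = (19090 − 22200) / [(22200 + 19090)/2] = -3110/20645 = -0.150641…
%ΔP = (756 − 662) / [(662 + 756)/2] = 94/709 = 0.132581…
Arc Ed = %ΔQ / %ΔP = (-3110/20645) / (94/709) = -1.1362…

-1.14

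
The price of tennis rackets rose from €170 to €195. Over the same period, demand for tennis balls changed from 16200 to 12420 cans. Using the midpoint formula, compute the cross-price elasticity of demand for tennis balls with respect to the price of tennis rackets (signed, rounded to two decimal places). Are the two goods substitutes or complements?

-1.93; complements

%ΔQ_{tennis balls} = (12420 − 16200)/avg = -3780/14310 = -0.264150…
%ΔP_{tennis rackets} = (195 − 170)/avg = 25/182.5 = 0.136986…
E_cross = (-3780/14310) / (25/182.5) = -1.9283…
E_cross < 0 ⇒ the goods are complements.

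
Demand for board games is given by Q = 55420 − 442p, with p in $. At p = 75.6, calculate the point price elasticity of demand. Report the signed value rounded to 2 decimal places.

-1.52

dQ/dp = −442. At p = 75.6, Q = 55420 − 442(75.6) = 22004.8.
Ed = (dQ/dp)·(p/Q) = −442 × (75.6/22004.8) = -1.5185…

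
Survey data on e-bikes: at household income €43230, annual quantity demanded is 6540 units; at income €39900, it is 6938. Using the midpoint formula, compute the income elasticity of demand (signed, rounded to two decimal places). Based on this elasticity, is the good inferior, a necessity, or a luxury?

-0.74; inferior

%ΔQ = (6938 − 6540)/[( 6540 + 6938)/2] = 398/6739 = 0.059059…
%ΔIncome = (39900 − 43230)/[( 43230 + 39900)/2] = -3330/41565 = -0.080115…
E_income = (398/6739) / (-3330/41565) = -0.7371…
E_income < 0 ⇒ inferior good.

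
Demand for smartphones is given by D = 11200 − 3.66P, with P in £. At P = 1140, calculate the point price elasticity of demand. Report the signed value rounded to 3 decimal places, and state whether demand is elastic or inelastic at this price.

dD/dP = −3.66. At P = 1140, D = 11200 − 3.66(1140) = 7027.6.
Ed = (dD/dP)·(P/D) = −3.66 × (1140/7027.6) = -0.59371…
|Ed| = 0.594 < 1, so demand is inelastic.

-0.594; inelastic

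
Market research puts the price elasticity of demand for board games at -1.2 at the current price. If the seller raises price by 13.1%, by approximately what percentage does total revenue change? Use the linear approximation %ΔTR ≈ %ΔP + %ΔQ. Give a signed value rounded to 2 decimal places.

%ΔQ ≈ Ed × %ΔP = (-1.2) × (+13.1%) = -15.7200%
%ΔTR ≈ %ΔP + %ΔQ = (+13.1%) + (-15.7200%) = -2.6200%

-2.62%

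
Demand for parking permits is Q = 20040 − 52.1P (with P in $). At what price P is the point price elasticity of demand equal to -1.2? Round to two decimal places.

Ed = −52.1P/(20040 − 52.1P). Set this equal to -1.2:
52.1P = 1.2·(20040 − 52.1P) ⇒ 52.1P(1 + 1.2) = 1.2·20040
P = 1.2·20040 / (52.1·2.2) = 209.8063…

209.81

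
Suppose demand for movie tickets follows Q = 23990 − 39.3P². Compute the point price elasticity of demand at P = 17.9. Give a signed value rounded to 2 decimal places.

-2.21

dQ/dP = −2·39.3·P = -1406.94. At P = 17.9, Q = 11397.887.
Ed = (dQ/dP)·(P/Q) = (-1406.94) × (17.9/11397.887) = -2.2095…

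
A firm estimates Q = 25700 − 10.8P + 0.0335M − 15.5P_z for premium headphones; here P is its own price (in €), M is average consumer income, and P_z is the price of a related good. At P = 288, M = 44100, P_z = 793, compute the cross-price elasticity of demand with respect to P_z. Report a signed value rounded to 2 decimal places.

-1.04

At the given values, Q = 25700 − 10.8(288) + 0.0335(44100) − 15.5(793) = 11775.45.
∂Q/∂P_z = -15.5.
E = (-15.5) × (793/11775.45) = -1.0438…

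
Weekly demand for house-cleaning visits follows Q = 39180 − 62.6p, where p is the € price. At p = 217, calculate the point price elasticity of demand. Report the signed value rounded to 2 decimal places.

-0.53

dQ/dp = −62.6. At p = 217, Q = 39180 − 62.6(217) = 25595.8.
Ed = (dQ/dp)·(p/Q) = −62.6 × (217/25595.8) = -0.5307…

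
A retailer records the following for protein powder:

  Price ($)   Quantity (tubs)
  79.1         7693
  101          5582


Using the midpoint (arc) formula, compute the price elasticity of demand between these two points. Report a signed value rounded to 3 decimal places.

%ΔQ = (5582 − 7693) / [(7693 + 5582)/2] = -2111/6637.5 = -0.318041…
%ΔP = (101 − 79.1) / [(79.1 + 101)/2] = 21.9/90.05 = 0.243198…
Arc Ed = %ΔQ / %ΔP = (-2111/6637.5) / (21.9/90.05) = -1.30774…

-1.308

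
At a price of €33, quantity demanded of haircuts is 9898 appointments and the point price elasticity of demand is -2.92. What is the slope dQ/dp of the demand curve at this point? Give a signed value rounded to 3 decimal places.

-875.823

Ed = (dQ/dp)·(p/Q) ⇒ dQ/dp = Ed·Q/p = (-2.92)·9898/33 = -875.82303…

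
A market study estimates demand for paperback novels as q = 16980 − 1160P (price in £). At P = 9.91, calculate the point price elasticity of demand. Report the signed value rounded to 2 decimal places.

dq/dP = −1160. At P = 9.91, q = 16980 − 1160(9.91) = 5484.4.
Ed = (dq/dP)·(P/q) = −1160 × (9.91/5484.4) = -2.0960…

-2.10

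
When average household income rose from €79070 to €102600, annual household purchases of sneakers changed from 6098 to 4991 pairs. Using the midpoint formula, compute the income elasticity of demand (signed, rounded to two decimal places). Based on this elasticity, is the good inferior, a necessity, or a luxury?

-0.77; inferior

%ΔQ = (4991 − 6098)/[( 6098 + 4991)/2] = -1107/5544.5 = -0.199657…
%ΔIncome = (102600 − 79070)/[( 79070 + 102600)/2] = 23530/90835 = 0.259041…
E_income = (-1107/5544.5) / (23530/90835) = -0.7707…
E_income < 0 ⇒ inferior good.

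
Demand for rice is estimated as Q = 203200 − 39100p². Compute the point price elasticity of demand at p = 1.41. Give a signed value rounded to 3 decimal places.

dQ/dp = −2·39100·p = -110262. At p = 1.41, Q = 125465.29.
Ed = (dQ/dp)·(p/Q) = (-110262) × (1.41/125465.29) = -1.23914…

-1.239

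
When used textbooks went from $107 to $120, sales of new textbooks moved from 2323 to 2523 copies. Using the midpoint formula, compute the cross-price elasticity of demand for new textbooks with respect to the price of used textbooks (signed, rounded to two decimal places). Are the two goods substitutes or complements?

0.72; substitutes

%ΔQ_{new textbooks} = (2523 − 2323)/avg = 200/2423 = 0.082542…
%ΔP_{used textbooks} = (120 − 107)/avg = 13/113.5 = 0.114537…
E_cross = (200/2423) / (13/113.5) = 0.7206…
E_cross > 0 ⇒ the goods are substitutes.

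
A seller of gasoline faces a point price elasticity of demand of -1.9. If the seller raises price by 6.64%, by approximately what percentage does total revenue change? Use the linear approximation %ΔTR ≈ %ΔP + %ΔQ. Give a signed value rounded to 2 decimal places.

%ΔQ ≈ Ed × %ΔP = (-1.9) × (+6.64%) = -12.6160%
%ΔTR ≈ %ΔP + %ΔQ = (+6.64%) + (-12.6160%) = -5.9760%

-5.98%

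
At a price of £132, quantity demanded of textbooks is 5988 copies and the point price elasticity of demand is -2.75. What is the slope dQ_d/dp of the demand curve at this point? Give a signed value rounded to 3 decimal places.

Ed = (dQ_d/dp)·(p/Q_d) ⇒ dQ_d/dp = Ed·Q_d/p = (-2.75)·5988/132 = -124.75

-124.750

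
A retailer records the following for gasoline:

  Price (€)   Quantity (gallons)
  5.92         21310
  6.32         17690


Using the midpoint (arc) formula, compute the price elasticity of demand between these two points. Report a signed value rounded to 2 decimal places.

%ΔQ = (17690 − 21310) / [(21310 + 17690)/2] = -3620/19500 = -0.185641…
%ΔP = (6.32 − 5.92) / [(5.92 + 6.32)/2] = 0.4/6.12 = 0.065359…
Arc Ed = %ΔQ / %ΔP = (-3620/19500) / (0.4/6.12) = -2.8403…

-2.84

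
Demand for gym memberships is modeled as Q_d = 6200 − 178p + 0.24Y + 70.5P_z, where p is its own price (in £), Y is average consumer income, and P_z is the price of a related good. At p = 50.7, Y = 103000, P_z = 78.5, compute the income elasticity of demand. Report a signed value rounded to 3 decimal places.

0.901

At the given values, Q_d = 6200 − 178(50.7) + 0.24(103000) + 70.5(78.5) = 27429.65.
∂Q_d/∂Y = 0.24.
E = (0.24) × (103000/27429.65) = 0.90121…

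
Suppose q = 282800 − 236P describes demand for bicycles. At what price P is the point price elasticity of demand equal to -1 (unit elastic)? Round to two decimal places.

Ed = −236P/(282800 − 236P). Set this equal to -1:
236P = 1·(282800 − 236P) ⇒ 236P(1 + 1) = 1·282800
P = 1·282800 / (236·2) = 599.1525…

599.15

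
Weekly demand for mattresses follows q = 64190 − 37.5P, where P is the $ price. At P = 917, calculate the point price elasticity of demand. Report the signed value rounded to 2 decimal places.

-1.15

dq/dP = −37.5. At P = 917, q = 64190 − 37.5(917) = 29802.5.
Ed = (dq/dP)·(P/q) = −37.5 × (917/29802.5) = -1.1538…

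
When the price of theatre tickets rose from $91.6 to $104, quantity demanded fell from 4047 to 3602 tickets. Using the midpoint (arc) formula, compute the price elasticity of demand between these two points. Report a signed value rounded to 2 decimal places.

%ΔQ = (3602 − 4047) / [(4047 + 3602)/2] = -445/3824.5 = -0.116355…
%ΔP = (104 − 91.6) / [(91.6 + 104)/2] = 12.4/97.8 = 0.126789…
Arc Ed = %ΔQ / %ΔP = (-445/3824.5) / (12.4/97.8) = -0.9177…

-0.92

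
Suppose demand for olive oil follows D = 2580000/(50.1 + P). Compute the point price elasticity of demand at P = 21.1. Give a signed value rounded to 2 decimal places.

-0.30

dD/dP = −2580000/(50.1 + P)² = -508.932. At P = 21.1, D = 36236.
Ed = (dD/dP)·(P/D) = (-508.932) × (21.1/36236) = -0.2963…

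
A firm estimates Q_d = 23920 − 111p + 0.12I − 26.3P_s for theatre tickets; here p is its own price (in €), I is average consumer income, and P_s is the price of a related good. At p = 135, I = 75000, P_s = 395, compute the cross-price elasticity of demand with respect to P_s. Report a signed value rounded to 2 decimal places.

-1.38

At the given values, Q_d = 23920 − 111(135) + 0.12(75000) − 26.3(395) = 7546.5.
∂Q_d/∂P_s = -26.3.
E = (-26.3) × (395/7546.5) = -1.3765…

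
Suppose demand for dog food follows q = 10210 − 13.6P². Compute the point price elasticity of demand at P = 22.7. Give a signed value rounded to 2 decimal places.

-4.38

dq/dP = −2·13.6·P = -617.44. At P = 22.7, q = 3202.056.
Ed = (dq/dP)·(P/q) = (-617.44) × (22.7/3202.056) = -4.3771…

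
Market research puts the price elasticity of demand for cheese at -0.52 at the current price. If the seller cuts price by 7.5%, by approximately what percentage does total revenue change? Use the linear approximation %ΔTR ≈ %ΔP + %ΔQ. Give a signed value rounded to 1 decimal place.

-3.6%

%ΔQ ≈ Ed × %ΔP = (-0.52) × (-7.5%) = +3.9000%
%ΔTR ≈ %ΔP + %ΔQ = (-7.5%) + (+3.9000%) = -3.6000%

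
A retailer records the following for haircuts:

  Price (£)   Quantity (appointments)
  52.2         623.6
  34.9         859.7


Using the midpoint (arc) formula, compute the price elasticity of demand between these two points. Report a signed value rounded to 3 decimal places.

%ΔQ = (859.7 − 623.6) / [(623.6 + 859.7)/2] = 236.1/741.65 = 0.318344…
%ΔP = (34.9 − 52.2) / [(52.2 + 34.9)/2] = -17.3/43.55 = -0.397244…
Arc Ed = %ΔQ / %ΔP = (236.1/741.65) / (-17.3/43.55) = -0.80138…

-0.801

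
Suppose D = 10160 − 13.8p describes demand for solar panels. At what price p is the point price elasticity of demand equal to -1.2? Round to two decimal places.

401.58

Ed = −13.8p/(10160 − 13.8p). Set this equal to -1.2:
13.8p = 1.2·(10160 − 13.8p) ⇒ 13.8p(1 + 1.2) = 1.2·10160
p = 1.2·10160 / (13.8·2.2) = 401.5810…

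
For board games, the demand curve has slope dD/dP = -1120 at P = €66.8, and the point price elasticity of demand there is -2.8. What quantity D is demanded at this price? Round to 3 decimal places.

26720.000

Ed = (dD/dP)·(P/D) ⇒ D = (dD/dP)·P/Ed = (-1120)·66.8/(-2.8) = 26720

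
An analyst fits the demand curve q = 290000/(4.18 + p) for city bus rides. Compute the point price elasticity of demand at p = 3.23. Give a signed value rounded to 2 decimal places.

-0.44

dq/dp = −290000/(4.18 + p)² = -5281.55. At p = 3.23, q = 39136.3.
Ed = (dq/dp)·(p/q) = (-5281.55) × (3.23/39136.3) = -0.4358…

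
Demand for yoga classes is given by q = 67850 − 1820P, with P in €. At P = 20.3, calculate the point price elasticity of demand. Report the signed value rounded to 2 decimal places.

dq/dP = −1820. At P = 20.3, q = 67850 − 1820(20.3) = 30904.
Ed = (dq/dP)·(P/q) = −1820 × (20.3/30904) = -1.1955…

-1.20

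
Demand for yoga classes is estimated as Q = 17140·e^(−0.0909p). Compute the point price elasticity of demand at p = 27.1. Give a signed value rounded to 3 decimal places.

-2.463

dQ/dp = −0.0909·Q = -132.659. At p = 27.1, Q = 1459.4.
Ed = (dQ/dp)·(p/Q) = (-132.659) × (27.1/1459.4) = -2.46339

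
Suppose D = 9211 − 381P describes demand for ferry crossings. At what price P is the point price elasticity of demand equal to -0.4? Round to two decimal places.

6.91

Ed = −381P/(9211 − 381P). Set this equal to -0.4:
381P = 0.4·(9211 − 381P) ⇒ 381P(1 + 0.4) = 0.4·9211
P = 0.4·9211 / (381·1.4) = 6.9073…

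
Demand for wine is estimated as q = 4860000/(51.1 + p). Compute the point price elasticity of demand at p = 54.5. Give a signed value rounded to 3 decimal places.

dq/dp = −4860000/(51.1 + p)² = -435.821. At p = 54.5, q = 46022.7.
Ed = (dq/dp)·(p/q) = (-435.821) × (54.5/46022.7) = -0.51609…

-0.516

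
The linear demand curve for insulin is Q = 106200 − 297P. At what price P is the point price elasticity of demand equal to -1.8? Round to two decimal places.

229.87

Ed = −297P/(106200 − 297P). Set this equal to -1.8:
297P = 1.8·(106200 − 297P) ⇒ 297P(1 + 1.8) = 1.8·106200
P = 1.8·106200 / (297·2.8) = 229.8701…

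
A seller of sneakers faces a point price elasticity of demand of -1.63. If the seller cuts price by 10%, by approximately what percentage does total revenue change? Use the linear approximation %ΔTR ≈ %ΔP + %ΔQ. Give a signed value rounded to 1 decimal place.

+6.3%

%ΔQ ≈ Ed × %ΔP = (-1.63) × (-10%) = +16.3000%
%ΔTR ≈ %ΔP + %ΔQ = (-10%) + (+16.3000%) = +6.3000%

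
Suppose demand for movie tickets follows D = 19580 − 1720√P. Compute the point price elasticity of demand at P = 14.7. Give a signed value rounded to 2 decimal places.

dD/dP = −1720/(2√P) = -224.305. At P = 14.7, D = 12985.4.
Ed = (dD/dP)·(P/D) = (-224.305) × (14.7/12985.4) = -0.2539…

-0.25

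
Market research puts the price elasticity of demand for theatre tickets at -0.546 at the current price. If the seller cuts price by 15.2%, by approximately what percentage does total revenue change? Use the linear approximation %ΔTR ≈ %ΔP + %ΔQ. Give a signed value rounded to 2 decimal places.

%ΔQ ≈ Ed × %ΔP = (-0.546) × (-15.2%) = +8.2992%
%ΔTR ≈ %ΔP + %ΔQ = (-15.2%) + (+8.2992%) = -6.9008%

-6.90%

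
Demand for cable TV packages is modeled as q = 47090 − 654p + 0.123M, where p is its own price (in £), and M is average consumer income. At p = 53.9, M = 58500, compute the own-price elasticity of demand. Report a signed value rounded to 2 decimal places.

At the given values, q = 47090 − 654(53.9) + 0.123(58500) = 19034.9.
∂q/∂p = −654.
E = (-654) × (53.9/19034.9) = -1.8518…

-1.85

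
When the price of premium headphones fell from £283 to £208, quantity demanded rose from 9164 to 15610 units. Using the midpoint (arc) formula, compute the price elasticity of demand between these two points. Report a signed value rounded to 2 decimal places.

-1.70

%ΔQ = (15610 − 9164) / [(9164 + 15610)/2] = 6446/12387 = 0.520384…
%ΔP = (208 − 283) / [(283 + 208)/2] = -75/245.5 = -0.305498…
Arc Ed = %ΔQ / %ΔP = (6446/12387) / (-75/245.5) = -1.7033…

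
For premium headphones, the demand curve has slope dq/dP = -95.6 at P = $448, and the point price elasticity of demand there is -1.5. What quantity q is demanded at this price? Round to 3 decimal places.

28552.533

Ed = (dq/dP)·(P/q) ⇒ q = (dq/dP)·P/Ed = (-95.6)·448/(-1.5) = 28552.53333…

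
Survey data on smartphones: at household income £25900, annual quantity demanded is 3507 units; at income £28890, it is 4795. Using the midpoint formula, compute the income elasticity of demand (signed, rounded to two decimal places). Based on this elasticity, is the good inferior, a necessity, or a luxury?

2.84; luxury

%ΔQ = (4795 − 3507)/[( 3507 + 4795)/2] = 1288/4151 = 0.310286…
%ΔIncome = (28890 − 25900)/[( 25900 + 28890)/2] = 2990/27395 = 0.109144…
E_income = (1288/4151) / (2990/27395) = 2.8429…
E_income > 1 ⇒ normal good, luxury.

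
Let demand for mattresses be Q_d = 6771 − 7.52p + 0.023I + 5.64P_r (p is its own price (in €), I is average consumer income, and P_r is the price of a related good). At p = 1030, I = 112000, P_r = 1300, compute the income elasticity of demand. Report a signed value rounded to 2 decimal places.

0.29

At the given values, Q_d = 6771 − 7.52(1030) + 0.023(112000) + 5.64(1300) = 8933.4.
∂Q_d/∂I = 0.023.
E = (0.023) × (112000/8933.4) = 0.2883…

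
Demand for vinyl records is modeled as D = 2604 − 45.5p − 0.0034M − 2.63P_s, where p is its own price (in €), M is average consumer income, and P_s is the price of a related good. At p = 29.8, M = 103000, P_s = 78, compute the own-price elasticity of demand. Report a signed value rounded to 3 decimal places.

-1.957

At the given values, D = 2604 − 45.5(29.8) − 0.0034(103000) − 2.63(78) = 692.76.
∂D/∂p = −45.5.
E = (-45.5) × (29.8/692.76) = -1.95724…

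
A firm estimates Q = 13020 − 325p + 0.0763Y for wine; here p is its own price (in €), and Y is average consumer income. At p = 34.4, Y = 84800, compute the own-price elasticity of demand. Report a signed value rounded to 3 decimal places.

-1.345

At the given values, Q = 13020 − 325(34.4) + 0.0763(84800) = 8310.24.
∂Q/∂p = −325.
E = (-325) × (34.4/8310.24) = -1.34532…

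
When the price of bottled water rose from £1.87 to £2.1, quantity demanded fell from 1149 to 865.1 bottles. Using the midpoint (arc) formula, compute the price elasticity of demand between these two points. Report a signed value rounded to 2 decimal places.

-2.43

%ΔQ = (865.1 − 1149) / [(1149 + 865.1)/2] = -283.9/1007.05 = -0.281912…
%ΔP = (2.1 − 1.87) / [(1.87 + 2.1)/2] = 0.23/1.985 = 0.115869…
Arc Ed = %ΔQ / %ΔP = (-283.9/1007.05) / (0.23/1.985) = -2.4330…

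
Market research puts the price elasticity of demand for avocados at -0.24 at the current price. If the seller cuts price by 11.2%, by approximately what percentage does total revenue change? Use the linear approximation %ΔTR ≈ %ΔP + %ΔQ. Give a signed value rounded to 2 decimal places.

%ΔQ ≈ Ed × %ΔP = (-0.24) × (-11.2%) = +2.6880%
%ΔTR ≈ %ΔP + %ΔQ = (-11.2%) + (+2.6880%) = -8.5120%

-8.51%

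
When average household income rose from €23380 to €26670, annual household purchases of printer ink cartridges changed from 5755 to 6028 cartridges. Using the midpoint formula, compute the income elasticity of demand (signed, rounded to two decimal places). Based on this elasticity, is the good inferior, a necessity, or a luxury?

0.35; necessity

%ΔQ = (6028 − 5755)/[( 5755 + 6028)/2] = 273/5891.5 = 0.046337…
%ΔIncome = (26670 − 23380)/[( 23380 + 26670)/2] = 3290/25025 = 0.131468…
E_income = (273/5891.5) / (3290/25025) = 0.3524…
0 < E_income < 1 ⇒ normal good, necessity.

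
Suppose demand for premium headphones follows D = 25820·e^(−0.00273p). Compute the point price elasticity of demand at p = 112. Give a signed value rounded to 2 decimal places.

-0.31

dD/dp = −0.00273·D = -51.9193. At p = 112, D = 19018.1.
Ed = (dD/dp)·(p/D) = (-51.9193) × (112/19018.1) = -0.3057…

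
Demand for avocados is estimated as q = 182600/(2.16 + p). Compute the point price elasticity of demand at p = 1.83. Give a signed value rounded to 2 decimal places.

dq/dp = −182600/(2.16 + p)² = -11469.8. At p = 1.83, q = 45764.4.
Ed = (dq/dp)·(p/q) = (-11469.8) × (1.83/45764.4) = -0.4586…

-0.46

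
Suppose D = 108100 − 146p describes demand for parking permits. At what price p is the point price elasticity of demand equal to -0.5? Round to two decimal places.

246.80

Ed = −146p/(108100 − 146p). Set this equal to -0.5:
146p = 0.5·(108100 − 146p) ⇒ 146p(1 + 0.5) = 0.5·108100
p = 0.5·108100 / (146·1.5) = 246.8036…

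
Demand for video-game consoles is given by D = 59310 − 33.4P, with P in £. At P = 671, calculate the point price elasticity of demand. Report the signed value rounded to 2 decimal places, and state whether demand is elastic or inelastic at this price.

-0.61; inelastic

dD/dP = −33.4. At P = 671, D = 59310 − 33.4(671) = 36898.6.
Ed = (dD/dP)·(P/D) = −33.4 × (671/36898.6) = -0.6073…
|Ed| = 0.61 < 1, so demand is inelastic.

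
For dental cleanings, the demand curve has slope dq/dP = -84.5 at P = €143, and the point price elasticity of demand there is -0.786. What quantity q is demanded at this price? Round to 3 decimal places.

15373.410

Ed = (dq/dP)·(P/q) ⇒ q = (dq/dP)·P/Ed = (-84.5)·143/(-0.786) = 15373.40966…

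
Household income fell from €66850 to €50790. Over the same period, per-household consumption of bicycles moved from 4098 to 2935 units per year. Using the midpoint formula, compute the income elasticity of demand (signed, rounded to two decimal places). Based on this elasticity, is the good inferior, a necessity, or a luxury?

1.21; luxury

%ΔQ = (2935 − 4098)/[( 4098 + 2935)/2] = -1163/3516.5 = -0.330726…
%ΔIncome = (50790 − 66850)/[( 66850 + 50790)/2] = -16060/58820 = -0.273036…
E_income = (-1163/3516.5) / (-16060/58820) = 1.2112…
E_income > 1 ⇒ normal good, luxury.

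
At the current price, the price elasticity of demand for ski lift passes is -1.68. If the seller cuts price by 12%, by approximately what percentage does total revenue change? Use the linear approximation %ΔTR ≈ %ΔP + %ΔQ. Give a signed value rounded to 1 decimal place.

%ΔQ ≈ Ed × %ΔP = (-1.68) × (-12%) = +20.1600%
%ΔTR ≈ %ΔP + %ΔQ = (-12%) + (+20.1600%) = +8.1600%

+8.2%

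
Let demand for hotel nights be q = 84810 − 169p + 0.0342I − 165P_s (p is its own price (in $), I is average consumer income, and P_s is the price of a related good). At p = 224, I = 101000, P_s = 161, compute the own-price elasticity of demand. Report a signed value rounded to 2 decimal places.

-1.59

At the given values, q = 84810 − 169(224) + 0.0342(101000) − 165(161) = 23843.2.
∂q/∂p = −169.
E = (-169) × (224/23843.2) = -1.5877…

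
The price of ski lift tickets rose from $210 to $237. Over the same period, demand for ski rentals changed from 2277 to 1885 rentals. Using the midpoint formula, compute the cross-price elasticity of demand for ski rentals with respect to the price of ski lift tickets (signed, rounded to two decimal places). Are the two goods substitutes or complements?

-1.56; complements

%ΔQ_{ski rentals} = (1885 − 2277)/avg = -392/2081 = -0.188370…
%ΔP_{ski lift tickets} = (237 − 210)/avg = 27/223.5 = 0.120805…
E_cross = (-392/2081) / (27/223.5) = -1.5592…
E_cross < 0 ⇒ the goods are complements.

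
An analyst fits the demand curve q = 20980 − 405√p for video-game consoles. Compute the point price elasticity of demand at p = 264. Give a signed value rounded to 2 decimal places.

dq/dp = −405/(2√p) = -12.463. At p = 264, q = 14399.5.
Ed = (dq/dp)·(p/q) = (-12.463) × (264/14399.5) = -0.2284…

-0.23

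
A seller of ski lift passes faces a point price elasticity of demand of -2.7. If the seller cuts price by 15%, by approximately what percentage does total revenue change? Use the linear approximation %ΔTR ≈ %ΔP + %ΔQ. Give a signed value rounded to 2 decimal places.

+25.50%

%ΔQ ≈ Ed × %ΔP = (-2.7) × (-15%) = +40.5000%
%ΔTR ≈ %ΔP + %ΔQ = (-15%) + (+40.5000%) = +25.5000%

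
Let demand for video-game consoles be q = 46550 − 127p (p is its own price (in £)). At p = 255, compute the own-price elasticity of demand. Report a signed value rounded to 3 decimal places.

-2.286

At the given values, q = 46550 − 127(255) = 14165.
∂q/∂p = −127.
E = (-127) × (255/14165) = -2.28626…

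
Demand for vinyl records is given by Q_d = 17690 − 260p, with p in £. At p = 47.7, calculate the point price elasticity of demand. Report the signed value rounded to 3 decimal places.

dQ_d/dp = −260. At p = 47.7, Q_d = 17690 − 260(47.7) = 5288.
Ed = (dQ_d/dp)·(p/Q_d) = −260 × (47.7/5288) = -2.34531…

-2.345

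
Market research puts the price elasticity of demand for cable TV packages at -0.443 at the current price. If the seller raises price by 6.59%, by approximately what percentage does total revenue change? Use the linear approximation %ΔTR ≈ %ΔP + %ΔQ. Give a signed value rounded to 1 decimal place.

%ΔQ ≈ Ed × %ΔP = (-0.443) × (+6.59%) = -2.9194%
%ΔTR ≈ %ΔP + %ΔQ = (+6.59%) + (-2.9194%) = +3.6706%

+3.7%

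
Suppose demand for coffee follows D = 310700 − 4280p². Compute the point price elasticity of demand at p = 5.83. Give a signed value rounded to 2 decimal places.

-1.76

dD/dp = −2·4280·p = -49904.8. At p = 5.83, D = 165227.508.
Ed = (dD/dp)·(p/D) = (-49904.8) × (5.83/165227.508) = -1.7608…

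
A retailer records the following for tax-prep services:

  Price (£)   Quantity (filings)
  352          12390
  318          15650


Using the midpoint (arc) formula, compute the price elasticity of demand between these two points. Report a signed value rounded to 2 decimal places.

%ΔQ = (15650 − 12390) / [(12390 + 15650)/2] = 3260/14020 = 0.232524…
%ΔP = (318 − 352) / [(352 + 318)/2] = -34/335 = -0.101492…
Arc Ed = %ΔQ / %ΔP = (3260/14020) / (-34/335) = -2.2910…

-2.29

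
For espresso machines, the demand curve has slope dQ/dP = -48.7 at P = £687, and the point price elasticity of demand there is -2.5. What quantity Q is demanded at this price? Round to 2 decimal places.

13382.76

Ed = (dQ/dP)·(P/Q) ⇒ Q = (dQ/dP)·P/Ed = (-48.7)·687/(-2.5) = 13382.76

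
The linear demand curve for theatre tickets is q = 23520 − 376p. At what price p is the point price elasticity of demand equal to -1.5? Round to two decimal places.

Ed = −376p/(23520 − 376p). Set this equal to -1.5:
376p = 1.5·(23520 − 376p) ⇒ 376p(1 + 1.5) = 1.5·23520
p = 1.5·23520 / (376·2.5) = 37.5319…

37.53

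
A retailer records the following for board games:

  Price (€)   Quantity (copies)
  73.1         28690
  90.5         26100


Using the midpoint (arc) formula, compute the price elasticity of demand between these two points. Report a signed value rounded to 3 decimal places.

%ΔQ = (26100 − 28690) / [(28690 + 26100)/2] = -2590/27395 = -0.094542…
%ΔP = (90.5 − 73.1) / [(73.1 + 90.5)/2] = 17.4/81.8 = 0.212713…
Arc Ed = %ΔQ / %ΔP = (-2590/27395) / (17.4/81.8) = -0.44445…

-0.444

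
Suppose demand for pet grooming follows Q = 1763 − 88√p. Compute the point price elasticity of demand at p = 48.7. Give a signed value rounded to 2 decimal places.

-0.27

dQ/dp = −88/(2√p) = -6.30505. At p = 48.7, Q = 1148.89.
Ed = (dQ/dp)·(p/Q) = (-6.30505) × (48.7/1148.89) = -0.2672…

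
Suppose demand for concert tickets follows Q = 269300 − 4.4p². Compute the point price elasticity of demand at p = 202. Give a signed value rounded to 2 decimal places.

dQ/dp = −2·4.4·p = -1777.6. At p = 202, Q = 89762.4.
Ed = (dQ/dp)·(p/Q) = (-1777.6) × (202/89762.4) = -4.0002…

-4.00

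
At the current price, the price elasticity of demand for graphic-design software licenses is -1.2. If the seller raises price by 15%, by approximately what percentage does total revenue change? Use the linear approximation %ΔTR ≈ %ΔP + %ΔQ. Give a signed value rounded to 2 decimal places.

-3.00%

%ΔQ ≈ Ed × %ΔP = (-1.2) × (+15%) = -18.0000%
%ΔTR ≈ %ΔP + %ΔQ = (+15%) + (-18.0000%) = -3.0000%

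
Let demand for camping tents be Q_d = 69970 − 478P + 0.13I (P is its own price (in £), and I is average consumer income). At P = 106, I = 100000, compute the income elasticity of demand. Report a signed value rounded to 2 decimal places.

0.40

At the given values, Q_d = 69970 − 478(106) + 0.13(100000) = 32302.
∂Q_d/∂I = 0.13.
E = (0.13) × (100000/32302) = 0.4024…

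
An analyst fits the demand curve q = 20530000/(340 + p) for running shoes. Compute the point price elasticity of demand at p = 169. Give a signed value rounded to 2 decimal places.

dq/dp = −20530000/(340 + p)² = -79.2416. At p = 169, q = 40334.
Ed = (dq/dp)·(p/q) = (-79.2416) × (169/40334) = -0.3320…

-0.33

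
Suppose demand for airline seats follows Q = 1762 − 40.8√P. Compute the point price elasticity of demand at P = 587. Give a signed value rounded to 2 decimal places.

dQ/dP = −40.8/(2√P) = -0.841998. At P = 587, Q = 773.494.
Ed = (dQ/dP)·(P/Q) = (-0.841998) × (587/773.494) = -0.6389…

-0.64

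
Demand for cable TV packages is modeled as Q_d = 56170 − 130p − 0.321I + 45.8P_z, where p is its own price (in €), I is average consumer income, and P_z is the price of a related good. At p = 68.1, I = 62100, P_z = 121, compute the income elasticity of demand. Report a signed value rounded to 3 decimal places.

At the given values, Q_d = 56170 − 130(68.1) − 0.321(62100) + 45.8(121) = 32924.7.
∂Q_d/∂I = -0.321.
E = (-0.321) × (62100/32924.7) = -0.60544…

-0.605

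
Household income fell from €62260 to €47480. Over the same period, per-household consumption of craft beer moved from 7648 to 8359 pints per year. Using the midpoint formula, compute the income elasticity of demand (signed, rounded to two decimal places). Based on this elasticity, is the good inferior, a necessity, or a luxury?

%ΔQ = (8359 − 7648)/[( 7648 + 8359)/2] = 711/8003.5 = 0.088836…
%ΔIncome = (47480 − 62260)/[( 62260 + 47480)/2] = -14780/54870 = -0.269363…
E_income = (711/8003.5) / (-14780/54870) = -0.3297…
E_income < 0 ⇒ inferior good.

-0.33; inferior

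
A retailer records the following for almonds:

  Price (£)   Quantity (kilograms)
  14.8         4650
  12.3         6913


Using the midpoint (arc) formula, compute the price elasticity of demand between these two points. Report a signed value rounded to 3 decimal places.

%ΔQ = (6913 − 4650) / [(4650 + 6913)/2] = 2263/5781.5 = 0.391420…
%ΔP = (12.3 − 14.8) / [(14.8 + 12.3)/2] = -2.5/13.55 = -0.184501…
Arc Ed = %ΔQ / %ΔP = (2263/5781.5) / (-2.5/13.55) = -2.12150…

-2.122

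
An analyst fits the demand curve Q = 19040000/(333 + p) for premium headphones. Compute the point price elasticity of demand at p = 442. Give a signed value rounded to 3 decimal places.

dQ/dp = −19040000/(333 + p)² = -31.7003. At p = 442, Q = 24567.7.
Ed = (dQ/dp)·(p/Q) = (-31.7003) × (442/24567.7) = -0.57032…

-0.570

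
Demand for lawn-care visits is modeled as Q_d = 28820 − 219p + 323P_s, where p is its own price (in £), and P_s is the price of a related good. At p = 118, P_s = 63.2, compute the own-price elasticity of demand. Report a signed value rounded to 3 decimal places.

-1.105

At the given values, Q_d = 28820 − 219(118) + 323(63.2) = 23391.6.
∂Q_d/∂p = −219.
E = (-219) × (118/23391.6) = -1.10475…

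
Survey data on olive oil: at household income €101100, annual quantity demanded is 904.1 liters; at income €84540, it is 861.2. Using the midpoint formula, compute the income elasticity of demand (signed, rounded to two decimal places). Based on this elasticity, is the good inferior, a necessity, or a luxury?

%ΔQ = (861.2 − 904.1)/[( 904.1 + 861.2)/2] = -42.9/882.65 = -0.048603…
%ΔIncome = (84540 − 101100)/[( 101100 + 84540)/2] = -16560/92820 = -0.178409…
E_income = (-42.9/882.65) / (-16560/92820) = 0.2724…
0 < E_income < 1 ⇒ normal good, necessity.

0.27; necessity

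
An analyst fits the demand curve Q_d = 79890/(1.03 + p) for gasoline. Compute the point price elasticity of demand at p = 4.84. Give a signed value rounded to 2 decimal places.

dQ_d/dp = −79890/(1.03 + p)² = -2318.55. At p = 4.84, Q_d = 13609.9.
Ed = (dQ_d/dp)·(p/Q_d) = (-2318.55) × (4.84/13609.9) = -0.8245…

-0.82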